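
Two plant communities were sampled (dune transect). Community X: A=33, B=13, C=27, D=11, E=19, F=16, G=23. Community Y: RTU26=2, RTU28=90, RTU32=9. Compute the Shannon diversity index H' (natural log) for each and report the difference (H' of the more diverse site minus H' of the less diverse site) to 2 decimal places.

1.49

Community X: N=142, proportions 0.2324, 0.0915, 0.1901, 0.0775, 0.1338, 0.1127, 0.162, giving H' = 1.8818 (working shown to 4 dp, full precision carried).
Community Y: N=101, proportions 0.0198, 0.8911, 0.0891, giving H' = 0.3959.
Difference = |1.8818 − 0.3959| = 1.4859, i.e. 1.49 to 2 decimal places.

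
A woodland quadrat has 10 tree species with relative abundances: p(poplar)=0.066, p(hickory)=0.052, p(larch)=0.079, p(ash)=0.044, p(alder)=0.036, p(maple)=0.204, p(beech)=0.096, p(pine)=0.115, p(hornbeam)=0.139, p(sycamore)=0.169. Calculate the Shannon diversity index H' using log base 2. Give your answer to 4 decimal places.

3.1213

Each pᵢ log₂ pᵢ term (working shown to 6 dp, full precision carried): 0.066×(-3.921390)=-0.258812, 0.052×(-4.265345)=-0.221798, 0.079×(-3.662004)=-0.289298, 0.044×(-4.506353)=-0.198280, 0.036×(-4.795859)=-0.172651, 0.204×(-2.293359)=-0.467845, 0.096×(-3.380822)=-0.324559, 0.115×(-3.120294)=-0.358834, 0.139×(-2.846843)=-0.395711, 0.169×(-2.564905)=-0.433469.
Sum = -3.121256, so H' = 3.1213.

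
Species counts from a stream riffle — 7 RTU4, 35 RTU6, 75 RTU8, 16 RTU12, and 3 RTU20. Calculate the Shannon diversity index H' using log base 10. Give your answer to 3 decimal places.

Total N = 7+35+75+16+3 = 136, so the proportions are 0.05147, 0.25735, 0.55147, 0.11765, 0.02206 (working shown to 5 dp, full precision carried).
Each pᵢ log₁₀ pᵢ term: 0.05147×(-1.28844)=-0.06632, 0.25735×(-0.58947)=-0.15170, 0.55147×(-0.25848)=-0.14254, 0.11765×(-0.92942)=-0.10934, 0.02206×(-1.65642)=-0.03654.
Sum = -0.50644, so H' = 0.506.

0.506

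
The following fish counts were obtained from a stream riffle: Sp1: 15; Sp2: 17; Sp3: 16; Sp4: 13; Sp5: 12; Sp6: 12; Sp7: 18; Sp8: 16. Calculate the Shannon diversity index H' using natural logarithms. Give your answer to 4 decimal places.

Total N = 15+17+16+13+12+12+18+16 = 119, so the proportions are 0.12605, 0.142857, 0.134454, 0.109244, 0.10084, 0.10084, 0.151261, 0.134454 (working shown to 6 dp, full precision carried).
Each pᵢ ln pᵢ term: 0.12605×(-2.071073)=-0.261060, 0.142857×(-1.945910)=-0.277987, 0.134454×(-2.006535)=-0.269786, 0.109244×(-2.214174)=-0.241885, 0.10084×(-2.294217)=-0.231350, 0.10084×(-2.294217)=-0.231350, 0.151261×(-1.888752)=-0.285694, 0.134454×(-2.006535)=-0.269786.
Sum = -2.068897, so H' = 2.0689.

2.0689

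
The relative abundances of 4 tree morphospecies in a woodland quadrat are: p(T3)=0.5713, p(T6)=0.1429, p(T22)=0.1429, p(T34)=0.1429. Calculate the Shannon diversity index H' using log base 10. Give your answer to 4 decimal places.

Each pᵢ log₁₀ pᵢ term (working shown to 6 dp, full precision carried): 0.5713×(-0.243136)=-0.138903, 0.1429×(-0.844968)=-0.120746, 0.1429×(-0.844968)=-0.120746, 0.1429×(-0.844968)=-0.120746.
Sum = -0.501141, so H' = 0.5011.

0.5011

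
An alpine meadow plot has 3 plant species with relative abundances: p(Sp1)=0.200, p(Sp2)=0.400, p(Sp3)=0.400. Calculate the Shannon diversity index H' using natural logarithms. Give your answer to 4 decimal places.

Each pᵢ ln pᵢ term (working shown to 6 dp, full precision carried): 0.2×(-1.609438)=-0.321888, 0.4×(-0.916291)=-0.366516, 0.4×(-0.916291)=-0.366516.
Sum = -1.054920, so H' = 1.0549.

1.0549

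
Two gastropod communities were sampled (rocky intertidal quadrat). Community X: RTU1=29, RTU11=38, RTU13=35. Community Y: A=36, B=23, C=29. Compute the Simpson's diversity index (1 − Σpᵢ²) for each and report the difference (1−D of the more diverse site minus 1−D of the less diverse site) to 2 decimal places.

Community X: N=102, proportions 0.2843, 0.3725, 0.3431, giving 1−D = 0.6626 (working shown to 4 dp, full precision carried).
Community Y: N=88, proportions 0.4091, 0.2614, 0.3295, giving 1−D = 0.6557.
Difference = |0.6626 − 0.6557| = 0.0069, i.e. 0.01 to 2 decimal places.

0.01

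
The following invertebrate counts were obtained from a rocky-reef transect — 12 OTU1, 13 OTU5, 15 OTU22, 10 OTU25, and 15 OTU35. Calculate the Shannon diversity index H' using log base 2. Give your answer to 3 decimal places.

2.306

Total N = 12+13+15+10+15 = 65, so the proportions are 0.18462, 0.2, 0.23077, 0.15385, 0.23077 (working shown to 5 dp, full precision carried).
Each pᵢ log₂ pᵢ term: 0.18462×(-2.43741)=-0.44998, 0.2×(-2.32193)=-0.46439, 0.23077×(-2.11548)=-0.48819, 0.15385×(-2.70044)=-0.41545, 0.23077×(-2.11548)=-0.48819.
Sum = -2.30619, so H' = 2.306.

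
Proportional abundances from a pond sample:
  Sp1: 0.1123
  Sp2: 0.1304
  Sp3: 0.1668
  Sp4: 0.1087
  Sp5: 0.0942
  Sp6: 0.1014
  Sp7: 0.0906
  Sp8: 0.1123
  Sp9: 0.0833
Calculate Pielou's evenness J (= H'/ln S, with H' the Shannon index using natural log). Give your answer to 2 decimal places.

0.99

H' = −Σ pᵢ ln pᵢ = −((-0.2456) + (-0.2656) + (-0.2987) + (-0.2412) + (-0.2225) + (-0.2321) + (-0.2176) + (-0.2456) + (-0.2070)) = 2.1759 (working shown to 4 dp, full precision carried).
With S = 9 species, ln S = 2.1972, so J = 2.1759/2.1972 = 0.9903, i.e. 0.99 to 2 decimal places.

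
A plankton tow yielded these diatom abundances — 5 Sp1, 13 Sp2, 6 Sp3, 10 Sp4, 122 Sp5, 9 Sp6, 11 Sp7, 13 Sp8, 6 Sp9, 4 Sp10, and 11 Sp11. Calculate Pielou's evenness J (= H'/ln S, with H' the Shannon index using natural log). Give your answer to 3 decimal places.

Total N = 5+13+6+10+122+9+11+13+6+4+11 = 210, so the proportions are 0.02381, 0.0619, 0.02857, 0.04762, 0.58095, 0.04286, 0.05238, 0.0619, 0.02857, 0.01905, 0.05238 (working shown to 5 dp, full precision carried).
H' = −Σ pᵢ ln pᵢ = −((-0.08899) + (-0.17223) + (-0.10158) + (-0.14498) + (-0.31551) + (-0.13499) + (-0.15448) + (-0.17223) + (-0.10158) + (-0.07544) + (-0.15448)) = 1.61650.
With S = 11 species, ln S = 2.39790, so J = 1.61650/2.39790 = 0.67413, i.e. 0.674 to 3 decimal places.

0.674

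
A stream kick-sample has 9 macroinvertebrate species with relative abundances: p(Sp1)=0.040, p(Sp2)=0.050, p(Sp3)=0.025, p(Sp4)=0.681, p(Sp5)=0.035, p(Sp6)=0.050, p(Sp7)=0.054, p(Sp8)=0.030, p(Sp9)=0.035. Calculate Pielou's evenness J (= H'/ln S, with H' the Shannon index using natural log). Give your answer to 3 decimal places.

H' = −Σ pᵢ ln pᵢ = −((-0.12876) + (-0.14979) + (-0.09222) + (-0.26164) + (-0.11733) + (-0.14979) + (-0.15761) + (-0.10520) + (-0.11733)) = 1.27966 (working shown to 5 dp, full precision carried).
With S = 9 species, ln S = 2.19722, so J = 1.27966/2.19722 = 0.58240, i.e. 0.582 to 3 decimal places.

0.582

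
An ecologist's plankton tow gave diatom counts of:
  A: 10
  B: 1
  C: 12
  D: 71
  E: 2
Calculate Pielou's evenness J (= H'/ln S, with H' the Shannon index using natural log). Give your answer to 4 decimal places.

Total N = 10+1+12+71+2 = 96, so the proportions are 0.104167, 0.010417, 0.125, 0.739583, 0.020833 (working shown to 6 dp, full precision carried).
H' = −Σ pᵢ ln pᵢ = −((-0.235600) + (-0.047545) + (-0.259930) + (-0.223109) + (-0.080650)) = 0.846835.
With S = 5 species, ln S = 1.609438, so J = 0.846835/1.609438 = 0.526168, i.e. 0.5262 to 4 decimal places.

0.5262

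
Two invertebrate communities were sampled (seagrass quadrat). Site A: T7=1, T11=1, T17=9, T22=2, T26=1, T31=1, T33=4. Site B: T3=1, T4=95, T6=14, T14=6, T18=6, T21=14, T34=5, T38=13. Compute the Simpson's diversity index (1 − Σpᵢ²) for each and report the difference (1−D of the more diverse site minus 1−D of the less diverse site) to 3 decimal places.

0.117

Site A: N=19, proportions 0.05263, 0.05263, 0.47368, 0.10526, 0.05263, 0.05263, 0.21053, giving 1−D = 0.70914 (working shown to 5 dp, full precision carried).
Site B: N=154, proportions 0.00649, 0.61688, 0.09091, 0.03896, 0.03896, 0.09091, 0.03247, 0.08442, giving 1−D = 0.59167.
Difference = |0.70914 − 0.59167| = 0.11747, i.e. 0.117 to 3 decimal places.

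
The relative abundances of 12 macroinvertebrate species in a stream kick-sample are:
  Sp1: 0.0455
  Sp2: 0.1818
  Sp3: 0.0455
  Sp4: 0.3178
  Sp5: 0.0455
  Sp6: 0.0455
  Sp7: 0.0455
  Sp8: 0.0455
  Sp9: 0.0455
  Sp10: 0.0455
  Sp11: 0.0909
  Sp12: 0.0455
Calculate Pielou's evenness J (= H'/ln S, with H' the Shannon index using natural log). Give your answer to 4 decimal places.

H' = −Σ pᵢ ln pᵢ = −((-0.140597) + (-0.309941) + (-0.140597) + (-0.364305) + (-0.140597) + (-0.140597) + (-0.140597) + (-0.140597) + (-0.140597) + (-0.140597) + (-0.217978) + (-0.140597)) = 2.157596 (working shown to 6 dp, full precision carried).
With S = 12 species, ln S = 2.484907, so J = 2.157596/2.484907 = 0.868281, i.e. 0.8683 to 4 decimal places.

0.8683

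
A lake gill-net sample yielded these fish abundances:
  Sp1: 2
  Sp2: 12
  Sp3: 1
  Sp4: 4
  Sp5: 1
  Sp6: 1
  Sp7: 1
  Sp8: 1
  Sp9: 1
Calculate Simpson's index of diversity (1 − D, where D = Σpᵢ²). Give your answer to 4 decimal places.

Total N = 2+12+1+4+1+1+1+1+1 = 24, so the proportions are 0.083333, 0.5, 0.041667, 0.166667, 0.041667, 0.041667, 0.041667, 0.041667, 0.041667 (working shown to 6 dp, full precision carried).
D = 0.083333² + 0.5² + 0.041667² + 0.166667² + 0.041667² + 0.041667² + 0.041667² + 0.041667² + 0.041667² = 0.006944 + 0.250000 + 0.001736 + 0.027778 + 0.001736 + 0.001736 + 0.001736 + 0.001736 + 0.001736 = 0.295139.
So 1 − D = 0.704861, i.e. 0.7049 to 4 decimal places.

0.7049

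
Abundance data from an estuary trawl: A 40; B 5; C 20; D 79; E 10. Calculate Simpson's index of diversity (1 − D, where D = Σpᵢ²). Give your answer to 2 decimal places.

Total N = 40+5+20+79+10 = 154, so the proportions are 0.2597, 0.0325, 0.1299, 0.513, 0.0649 (working shown to 4 dp, full precision carried).
D = 0.2597² + 0.0325² + 0.1299² + 0.513² + 0.0649² = 0.0675 + 0.0011 + 0.0169 + 0.2632 + 0.0042 = 0.3528.
So 1 − D = 0.6472, i.e. 0.65 to 2 decimal places.

0.65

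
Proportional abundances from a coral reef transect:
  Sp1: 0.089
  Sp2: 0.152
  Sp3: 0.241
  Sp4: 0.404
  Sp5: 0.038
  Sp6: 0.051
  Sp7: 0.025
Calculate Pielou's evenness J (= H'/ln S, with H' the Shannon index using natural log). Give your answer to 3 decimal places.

H' = −Σ pᵢ ln pᵢ = −((-0.21530) + (-0.28635) + (-0.34293) + (-0.36616) + (-0.12427) + (-0.15177) + (-0.09222)) = 1.57901 (working shown to 5 dp, full precision carried).
With S = 7 species, ln S = 1.94591, so J = 1.57901/1.94591 = 0.81145, i.e. 0.811 to 3 decimal places.

0.811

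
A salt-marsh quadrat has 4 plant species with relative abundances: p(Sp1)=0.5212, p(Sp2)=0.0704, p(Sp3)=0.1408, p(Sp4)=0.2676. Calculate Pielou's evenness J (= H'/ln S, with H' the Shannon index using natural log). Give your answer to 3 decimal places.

H' = −Σ pᵢ ln pᵢ = −((-0.33963) + (-0.18681) + (-0.27603) + (-0.35277)) = 1.15523 (working shown to 5 dp, full precision carried).
With S = 4 species, ln S = 1.38629, so J = 1.15523/1.38629 = 0.83332, i.e. 0.833 to 3 decimal places.

0.833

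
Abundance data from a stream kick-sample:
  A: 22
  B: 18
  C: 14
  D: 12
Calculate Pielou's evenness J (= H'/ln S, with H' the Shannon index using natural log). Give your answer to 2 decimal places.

Total N = 22+18+14+12 = 66, so the proportions are 0.3333, 0.2727, 0.2121, 0.1818 (working shown to 4 dp, full precision carried).
H' = −Σ pᵢ ln pᵢ = −((-0.3662) + (-0.3543) + (-0.3289) + (-0.3100)) = 1.3594.
With S = 4 species, ln S = 1.3863, so J = 1.3594/1.3863 = 0.9806, i.e. 0.98 to 2 decimal places.

0.98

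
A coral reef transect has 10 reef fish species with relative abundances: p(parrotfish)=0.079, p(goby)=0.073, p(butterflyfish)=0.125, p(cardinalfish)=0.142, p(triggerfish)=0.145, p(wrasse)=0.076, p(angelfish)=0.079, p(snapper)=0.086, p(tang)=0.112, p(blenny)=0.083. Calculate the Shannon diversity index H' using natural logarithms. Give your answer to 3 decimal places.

Each pᵢ ln pᵢ term (working shown to 5 dp, full precision carried): 0.079×(-2.53831)=-0.20053, 0.073×(-2.61730)=-0.19106, 0.125×(-2.07944)=-0.25993, 0.142×(-1.95193)=-0.27717, 0.145×(-1.93102)=-0.28000, 0.076×(-2.57702)=-0.19585, 0.079×(-2.53831)=-0.20053, 0.086×(-2.45341)=-0.21099, 0.112×(-2.18926)=-0.24520, 0.083×(-2.48891)=-0.20658.
Sum = -2.26784, so H' = 2.268.

2.268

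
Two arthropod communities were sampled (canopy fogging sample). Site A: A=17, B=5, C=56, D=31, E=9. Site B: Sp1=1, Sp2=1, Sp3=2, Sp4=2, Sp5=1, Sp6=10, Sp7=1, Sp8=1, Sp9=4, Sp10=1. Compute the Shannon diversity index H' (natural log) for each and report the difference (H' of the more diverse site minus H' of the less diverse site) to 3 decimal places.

0.558

Site A: N=118, proportions 0.14407, 0.04237, 0.47458, 0.26271, 0.07627, giving H' = 1.31424 (working shown to 5 dp, full precision carried).
Site B: N=24, proportions 0.04167, 0.04167, 0.08333, 0.08333, 0.04167, 0.41667, 0.04167, 0.04167, 0.16667, 0.04167, giving H' = 1.87207.
Difference = |1.31424 − 1.87207| = 0.55783, i.e. 0.558 to 3 decimal places.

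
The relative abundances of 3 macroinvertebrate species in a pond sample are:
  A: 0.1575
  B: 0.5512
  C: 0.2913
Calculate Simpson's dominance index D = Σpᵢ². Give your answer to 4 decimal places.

0.4135

D = 0.1575² + 0.5512² + 0.2913² = 0.024806 + 0.303821 + 0.084856 = 0.413483 (working shown to 6 dp, full precision carried).
To 4 decimal places, D = 0.4135.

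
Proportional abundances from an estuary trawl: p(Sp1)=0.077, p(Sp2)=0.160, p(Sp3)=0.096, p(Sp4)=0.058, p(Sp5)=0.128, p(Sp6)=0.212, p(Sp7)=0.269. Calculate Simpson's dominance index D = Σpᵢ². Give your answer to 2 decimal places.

0.18

D = 0.077² + 0.16² + 0.096² + 0.058² + 0.128² + 0.212² + 0.269² = 0.0059 + 0.0256 + 0.0092 + 0.0034 + 0.0164 + 0.0449 + 0.0724 = 0.1778 (working shown to 4 dp, full precision carried).
To 2 decimal places, D = 0.18.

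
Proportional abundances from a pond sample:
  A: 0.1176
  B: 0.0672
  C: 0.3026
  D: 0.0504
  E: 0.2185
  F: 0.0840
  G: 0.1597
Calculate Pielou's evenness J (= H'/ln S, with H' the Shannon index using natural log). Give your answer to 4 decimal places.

0.9141

H' = −Σ pᵢ ln pᵢ = −((-0.251719) + (-0.181446) + (-0.361711) + (-0.150583) + (-0.332332) + (-0.208063) + (-0.292963)) = 1.778816 (working shown to 6 dp, full precision carried).
With S = 7 species, ln S = 1.945910, so J = 1.778816/1.945910 = 0.914131, i.e. 0.9141 to 4 decimal places.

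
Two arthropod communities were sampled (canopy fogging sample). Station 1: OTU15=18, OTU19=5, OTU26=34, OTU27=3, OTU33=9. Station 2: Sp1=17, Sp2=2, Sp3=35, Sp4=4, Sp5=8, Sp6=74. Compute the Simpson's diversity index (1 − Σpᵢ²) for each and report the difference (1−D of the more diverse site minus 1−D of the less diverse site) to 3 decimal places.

0.026

Station 1: N=69, proportions 0.2608696, 0.0724638, 0.4927536, 0.0434783, 0.1304348, giving 1−D = 0.6649863 (working shown to 7 dp, full precision carried).
Station 2: N=140, proportions 0.1214286, 0.0142857, 0.25, 0.0285714, 0.0571429, 0.5285714, giving 1−D = 0.6390816.
Difference = |0.6649863 − 0.6390816| = 0.0259047, i.e. 0.026 to 3 decimal places.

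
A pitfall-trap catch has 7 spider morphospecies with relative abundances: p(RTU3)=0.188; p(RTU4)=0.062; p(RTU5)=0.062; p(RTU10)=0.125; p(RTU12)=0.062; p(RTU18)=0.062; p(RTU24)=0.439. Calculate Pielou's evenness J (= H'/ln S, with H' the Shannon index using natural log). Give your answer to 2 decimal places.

H' = −Σ pᵢ ln pᵢ = −((-0.3142) + (-0.1724) + (-0.1724) + (-0.2599) + (-0.1724) + (-0.1724) + (-0.3614)) = 1.6251 (working shown to 4 dp, full precision carried).
With S = 7 species, ln S = 1.9459, so J = 1.6251/1.9459 = 0.8352, i.e. 0.84 to 2 decimal places.

0.84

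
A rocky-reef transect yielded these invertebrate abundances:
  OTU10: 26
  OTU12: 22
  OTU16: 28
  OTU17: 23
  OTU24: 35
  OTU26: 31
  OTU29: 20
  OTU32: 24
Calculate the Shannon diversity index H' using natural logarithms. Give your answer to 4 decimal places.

2.0638

Total N = 26+22+28+23+35+31+20+24 = 209, so the proportions are 0.124402, 0.105263, 0.133971, 0.110048, 0.167464, 0.148325, 0.095694, 0.114833 (working shown to 6 dp, full precision carried).
Each pᵢ ln pᵢ term: 0.124402×(-2.084238)=-0.259283, 0.105263×(-2.251292)=-0.236978, 0.133971×(-2.010130)=-0.269300, 0.110048×(-2.206840)=-0.242858, 0.167464×(-1.786986)=-0.299256, 0.148325×(-1.908347)=-0.283056, 0.095694×(-2.346602)=-0.224555, 0.114833×(-2.164280)=-0.248530.
Sum = -2.063816, so H' = 2.0638.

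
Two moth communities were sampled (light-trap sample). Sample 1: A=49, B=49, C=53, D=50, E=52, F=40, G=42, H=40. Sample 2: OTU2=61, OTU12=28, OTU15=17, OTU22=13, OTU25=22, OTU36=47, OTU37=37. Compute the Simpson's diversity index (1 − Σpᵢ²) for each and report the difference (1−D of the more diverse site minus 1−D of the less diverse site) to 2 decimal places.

Sample 1: N=375, proportions 0.13067, 0.13067, 0.14133, 0.13333, 0.13867, 0.10667, 0.112, 0.10667, giving 1−D = 0.87357 (working shown to 5 dp, full precision carried).
Sample 2: N=225, proportions 0.27111, 0.12444, 0.07556, 0.05778, 0.09778, 0.20889, 0.16444, giving 1−D = 0.82173.
Difference = |0.87357 − 0.82173| = 0.05184, i.e. 0.05 to 2 decimal places.

0.05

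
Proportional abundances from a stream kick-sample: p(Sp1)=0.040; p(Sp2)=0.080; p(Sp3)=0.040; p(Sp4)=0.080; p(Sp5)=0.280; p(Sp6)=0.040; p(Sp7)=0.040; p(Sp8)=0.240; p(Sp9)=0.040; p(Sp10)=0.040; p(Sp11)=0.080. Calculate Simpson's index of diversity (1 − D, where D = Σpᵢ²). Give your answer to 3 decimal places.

D = 0.04² + 0.08² + 0.04² + 0.08² + 0.28² + 0.04² + 0.04² + 0.24² + 0.04² + 0.04² + 0.08² = 0.00160 + 0.00640 + 0.00160 + 0.00640 + 0.07840 + 0.00160 + 0.00160 + 0.05760 + 0.00160 + 0.00160 + 0.00640 = 0.16480 (working shown to 5 dp, full precision carried).
So 1 − D = 0.83520, i.e. 0.835 to 3 decimal places.

0.835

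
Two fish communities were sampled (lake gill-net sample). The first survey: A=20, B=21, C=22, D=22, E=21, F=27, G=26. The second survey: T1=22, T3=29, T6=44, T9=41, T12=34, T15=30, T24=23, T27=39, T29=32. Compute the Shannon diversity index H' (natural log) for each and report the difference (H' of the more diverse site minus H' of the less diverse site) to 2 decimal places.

The first survey: N=159, proportions 0.1258, 0.1321, 0.1384, 0.1384, 0.1321, 0.1698, 0.1635, giving H' = 1.9400 (working shown to 4 dp, full precision carried).
The second survey: N=294, proportions 0.0748, 0.0986, 0.1497, 0.1395, 0.1156, 0.102, 0.0782, 0.1327, 0.1088, giving H' = 2.1725.
Difference = |1.9400 − 2.1725| = 0.2325, i.e. 0.23 to 2 decimal places.

0.23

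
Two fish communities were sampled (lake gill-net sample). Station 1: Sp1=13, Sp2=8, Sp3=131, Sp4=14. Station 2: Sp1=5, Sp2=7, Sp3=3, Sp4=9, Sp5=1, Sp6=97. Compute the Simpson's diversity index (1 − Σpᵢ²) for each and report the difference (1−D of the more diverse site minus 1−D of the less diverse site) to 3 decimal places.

Station 1: N=166, proportions 0.07831, 0.04819, 0.78916, 0.08434, giving 1−D = 0.36166 (working shown to 5 dp, full precision carried).
Station 2: N=122, proportions 0.04098, 0.05738, 0.02459, 0.07377, 0.0082, 0.79508, giving 1−D = 0.35676.
Difference = |0.36166 − 0.35676| = 0.00490, i.e. 0.005 to 3 decimal places.

0.005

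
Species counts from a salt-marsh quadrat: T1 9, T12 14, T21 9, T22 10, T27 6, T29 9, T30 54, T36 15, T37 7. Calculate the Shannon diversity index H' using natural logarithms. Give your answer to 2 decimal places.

1.89

Total N = 9+14+9+10+6+9+54+15+7 = 133, so the proportions are 0.0677, 0.1053, 0.0677, 0.0752, 0.0451, 0.0677, 0.406, 0.1128, 0.0526 (working shown to 4 dp, full precision carried).
Each pᵢ ln pᵢ term: 0.0677×(-2.6931)=-0.1822, 0.1053×(-2.2513)=-0.2370, 0.0677×(-2.6931)=-0.1822, 0.0752×(-2.5878)=-0.1946, 0.0451×(-3.0986)=-0.1398, 0.0677×(-2.6931)=-0.1822, 0.406×(-0.9014)=-0.3660, 0.1128×(-2.1823)=-0.2461, 0.0526×(-2.9444)=-0.1550.
Sum = -1.8851, so H' = 1.89.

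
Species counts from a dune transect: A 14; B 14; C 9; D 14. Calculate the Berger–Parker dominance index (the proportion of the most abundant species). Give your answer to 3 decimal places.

Total N = 14+14+9+14 = 51, so the proportions are 0.27451, 0.27451, 0.17647, 0.27451 (working shown to 5 dp, full precision carried).
The largest proportion is 0.27451, i.e. d = 0.275 to 3 decimal places.

0.275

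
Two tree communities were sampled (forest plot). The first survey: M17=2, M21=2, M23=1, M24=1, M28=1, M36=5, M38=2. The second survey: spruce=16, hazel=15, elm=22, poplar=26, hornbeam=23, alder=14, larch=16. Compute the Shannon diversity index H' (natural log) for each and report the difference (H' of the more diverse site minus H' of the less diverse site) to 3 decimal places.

0.153

The first survey: N=14, proportions 0.14286, 0.14286, 0.07143, 0.07143, 0.07143, 0.35714, 0.14286, giving H' = 1.76719 (working shown to 5 dp, full precision carried).
The second survey: N=132, proportions 0.12121, 0.11364, 0.16667, 0.19697, 0.17424, 0.10606, 0.12121, giving H' = 1.91977.
Difference = |1.76719 − 1.91977| = 0.15258, i.e. 0.153 to 3 decimal places.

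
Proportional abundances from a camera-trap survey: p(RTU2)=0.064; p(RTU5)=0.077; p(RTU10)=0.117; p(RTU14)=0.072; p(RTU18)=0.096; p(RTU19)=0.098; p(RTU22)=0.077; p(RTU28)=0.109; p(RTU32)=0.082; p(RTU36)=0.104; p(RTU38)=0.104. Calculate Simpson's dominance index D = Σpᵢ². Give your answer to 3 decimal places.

D = 0.064² + 0.077² + 0.117² + 0.072² + 0.096² + 0.098² + 0.077² + 0.109² + 0.082² + 0.104² + 0.104² = 0.00410 + 0.00593 + 0.01369 + 0.00518 + 0.00922 + 0.00960 + 0.00593 + 0.01188 + 0.00672 + 0.01082 + 0.01082 = 0.09388 (working shown to 5 dp, full precision carried).
To 3 decimal places, D = 0.094.

0.094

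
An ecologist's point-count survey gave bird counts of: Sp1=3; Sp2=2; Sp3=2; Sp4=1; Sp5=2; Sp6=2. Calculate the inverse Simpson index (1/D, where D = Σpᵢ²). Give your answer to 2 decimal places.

5.54

Total N = 3+2+2+1+2+2 = 12, so the proportions are 0.25, 0.166667, 0.166667, 0.083333, 0.166667, 0.166667 (working shown to 6 dp, full precision carried).
D = 0.25² + 0.166667² + 0.166667² + 0.083333² + 0.166667² + 0.166667² = 0.062500 + 0.027778 + 0.027778 + 0.006944 + 0.027778 + 0.027778 = 0.180556.
So 1/D = 5.5385, i.e. 5.54 to 2 decimal places.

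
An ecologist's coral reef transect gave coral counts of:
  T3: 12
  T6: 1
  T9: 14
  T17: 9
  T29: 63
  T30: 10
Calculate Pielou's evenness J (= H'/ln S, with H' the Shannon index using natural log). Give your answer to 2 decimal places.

Total N = 12+1+14+9+63+10 = 109, so the proportions are 0.1101, 0.0092, 0.1284, 0.0826, 0.578, 0.0917 (working shown to 4 dp, full precision carried).
H' = −Σ pᵢ ln pᵢ = −((-0.2429) + (-0.0430) + (-0.2636) + (-0.2059) + (-0.3169) + (-0.2192)) = 1.2915.
With S = 6 species, ln S = 1.7918, so J = 1.2915/1.7918 = 0.7208, i.e. 0.72 to 2 decimal places.

0.72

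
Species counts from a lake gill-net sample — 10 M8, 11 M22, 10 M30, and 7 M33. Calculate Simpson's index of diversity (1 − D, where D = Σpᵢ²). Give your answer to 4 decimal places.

Total N = 10+11+10+7 = 38, so the proportions are 0.263158, 0.289474, 0.263158, 0.184211 (working shown to 6 dp, full precision carried).
D = 0.263158² + 0.289474² + 0.263158² + 0.184211² = 0.069252 + 0.083795 + 0.069252 + 0.033934 = 0.256233.
So 1 − D = 0.743767, i.e. 0.7438 to 4 decimal places.

0.7438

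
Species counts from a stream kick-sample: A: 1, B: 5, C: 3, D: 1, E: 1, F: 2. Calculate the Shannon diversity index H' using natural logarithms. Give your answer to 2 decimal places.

Total N = 1+5+3+1+1+2 = 13, so the proportions are 0.0769, 0.3846, 0.2308, 0.0769, 0.0769, 0.1538 (working shown to 4 dp, full precision carried).
Each pᵢ ln pᵢ term: 0.0769×(-2.5649)=-0.1973, 0.3846×(-0.9555)=-0.3675, 0.2308×(-1.4663)=-0.3384, 0.0769×(-2.5649)=-0.1973, 0.0769×(-2.5649)=-0.1973, 0.1538×(-1.8718)=-0.2880.
Sum = -1.5858, so H' = 1.59.

1.59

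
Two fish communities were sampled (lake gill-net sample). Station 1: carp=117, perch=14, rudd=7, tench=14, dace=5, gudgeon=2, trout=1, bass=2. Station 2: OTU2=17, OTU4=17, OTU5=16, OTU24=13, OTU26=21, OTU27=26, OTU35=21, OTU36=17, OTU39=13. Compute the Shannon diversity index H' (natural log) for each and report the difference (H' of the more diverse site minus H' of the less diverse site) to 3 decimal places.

1.133

Station 1: N=162, proportions 0.72222, 0.08642, 0.04321, 0.08642, 0.03086, 0.01235, 0.00617, 0.01235, giving H' = 1.04124 (working shown to 5 dp, full precision carried).
Station 2: N=161, proportions 0.10559, 0.10559, 0.09938, 0.08075, 0.13043, 0.16149, 0.13043, 0.10559, 0.08075, giving H' = 2.17380.
Difference = |1.04124 − 2.17380| = 1.13256, i.e. 1.133 to 3 decimal places.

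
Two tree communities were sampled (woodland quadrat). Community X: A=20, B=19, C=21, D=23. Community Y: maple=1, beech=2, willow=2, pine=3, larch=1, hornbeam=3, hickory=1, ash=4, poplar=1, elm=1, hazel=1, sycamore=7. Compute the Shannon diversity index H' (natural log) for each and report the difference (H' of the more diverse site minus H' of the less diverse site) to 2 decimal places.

0.86

Community X: N=83, proportions 0.24096, 0.22892, 0.25301, 0.27711, giving H' = 1.38378 (working shown to 5 dp, full precision carried).
Community Y: N=27, proportions 0.03704, 0.07407, 0.07407, 0.11111, 0.03704, 0.11111, 0.03704, 0.14815, 0.03704, 0.03704, 0.03704, 0.25926, giving H' = 2.23914.
Difference = |1.38378 − 2.23914| = 0.85536, i.e. 0.86 to 2 decimal places.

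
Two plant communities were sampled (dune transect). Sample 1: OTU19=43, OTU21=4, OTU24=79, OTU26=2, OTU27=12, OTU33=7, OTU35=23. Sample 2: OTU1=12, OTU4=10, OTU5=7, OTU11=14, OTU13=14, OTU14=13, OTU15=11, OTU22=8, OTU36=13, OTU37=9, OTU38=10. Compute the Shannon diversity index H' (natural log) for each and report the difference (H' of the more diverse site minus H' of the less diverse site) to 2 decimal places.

0.94

Sample 1: N=170, proportions 0.2529, 0.0235, 0.4647, 0.0118, 0.0706, 0.0412, 0.1353, giving H' = 1.4334 (working shown to 4 dp, full precision carried).
Sample 2: N=121, proportions 0.0992, 0.0826, 0.0579, 0.1157, 0.1157, 0.1074, 0.0909, 0.0661, 0.1074, 0.0744, 0.0826, giving H' = 2.3754.
Difference = |1.4334 − 2.3754| = 0.9420, i.e. 0.94 to 2 decimal places.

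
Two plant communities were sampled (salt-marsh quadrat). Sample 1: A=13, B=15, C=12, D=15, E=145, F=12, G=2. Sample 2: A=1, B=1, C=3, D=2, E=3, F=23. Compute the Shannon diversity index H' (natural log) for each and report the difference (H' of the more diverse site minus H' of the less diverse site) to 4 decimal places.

0.1039

Sample 1: N=214, proportions 0.060748, 0.070093, 0.056075, 0.070093, 0.67757, 0.056075, 0.009346, giving H' = 1.173283 (working shown to 6 dp, full precision carried).
Sample 2: N=33, proportions 0.030303, 0.030303, 0.090909, 0.060606, 0.090909, 0.69697, giving H' = 1.069406.
Difference = |1.173283 − 1.069406| = 0.103877, i.e. 0.1039 to 4 decimal places.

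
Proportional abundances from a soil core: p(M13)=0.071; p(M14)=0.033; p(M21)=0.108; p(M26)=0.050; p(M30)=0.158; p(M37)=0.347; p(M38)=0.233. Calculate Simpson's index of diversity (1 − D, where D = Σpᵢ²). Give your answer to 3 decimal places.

D = 0.071² + 0.033² + 0.108² + 0.05² + 0.158² + 0.347² + 0.233² = 0.00504 + 0.00109 + 0.01166 + 0.00250 + 0.02496 + 0.12041 + 0.05429 = 0.21996 (working shown to 5 dp, full precision carried).
So 1 − D = 0.78004, i.e. 0.780 to 3 decimal places.

0.780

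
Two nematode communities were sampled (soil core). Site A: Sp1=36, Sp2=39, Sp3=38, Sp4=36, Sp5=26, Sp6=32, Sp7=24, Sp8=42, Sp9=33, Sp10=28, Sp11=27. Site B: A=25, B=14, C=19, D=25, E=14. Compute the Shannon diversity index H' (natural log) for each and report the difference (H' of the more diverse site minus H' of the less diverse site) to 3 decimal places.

0.806

Site A: N=361, proportions 0.09972, 0.10803, 0.10526, 0.09972, 0.07202, 0.08864, 0.06648, 0.11634, 0.09141, 0.07756, 0.07479, giving H' = 2.38288 (working shown to 5 dp, full precision carried).
Site B: N=97, proportions 0.25773, 0.14433, 0.19588, 0.25773, 0.14433, giving H' = 1.57696.
Difference = |2.38288 − 1.57696| = 0.80592, i.e. 0.806 to 3 decimal places.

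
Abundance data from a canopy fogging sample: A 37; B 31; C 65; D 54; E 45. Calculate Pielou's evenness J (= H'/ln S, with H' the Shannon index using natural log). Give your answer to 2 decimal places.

Total N = 37+31+65+54+45 = 232, so the proportions are 0.1595, 0.1336, 0.2802, 0.2328, 0.194 (working shown to 4 dp, full precision carried).
H' = −Σ pᵢ ln pᵢ = −((-0.2928) + (-0.2689) + (-0.3565) + (-0.3393) + (-0.3181)) = 1.5756.
With S = 5 species, ln S = 1.6094, so J = 1.5756/1.6094 = 0.9790, i.e. 0.98 to 2 decimal places.

0.98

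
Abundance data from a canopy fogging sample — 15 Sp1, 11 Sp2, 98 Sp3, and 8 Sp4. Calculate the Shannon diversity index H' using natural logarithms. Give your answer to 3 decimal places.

Total N = 15+11+98+8 = 132, so the proportions are 0.11364, 0.08333, 0.74242, 0.06061 (working shown to 5 dp, full precision carried).
Each pᵢ ln pᵢ term: 0.11364×(-2.17475)=-0.24713, 0.08333×(-2.48491)=-0.20708, 0.74242×(-0.29783)=-0.22112, 0.06061×(-2.80336)=-0.16990.
Sum = -0.84523, so H' = 0.845.

0.845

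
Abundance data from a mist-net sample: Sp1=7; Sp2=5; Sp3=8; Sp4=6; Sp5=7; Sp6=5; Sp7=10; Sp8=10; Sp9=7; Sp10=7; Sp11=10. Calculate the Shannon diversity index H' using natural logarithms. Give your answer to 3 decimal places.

Total N = 7+5+8+6+7+5+10+10+7+7+10 = 82, so the proportions are 0.08537, 0.06098, 0.09756, 0.07317, 0.08537, 0.06098, 0.12195, 0.12195, 0.08537, 0.08537, 0.12195 (working shown to 5 dp, full precision carried).
Each pᵢ ln pᵢ term: 0.08537×(-2.46081)=-0.21007, 0.06098×(-2.79728)=-0.17057, 0.09756×(-2.32728)=-0.22705, 0.07317×(-2.61496)=-0.19134, 0.08537×(-2.46081)=-0.21007, 0.06098×(-2.79728)=-0.17057, 0.12195×(-2.10413)=-0.25660, 0.12195×(-2.10413)=-0.25660, 0.08537×(-2.46081)=-0.21007, 0.08537×(-2.46081)=-0.21007, 0.12195×(-2.10413)=-0.25660.
Sum = -2.36960, so H' = 2.370.

2.370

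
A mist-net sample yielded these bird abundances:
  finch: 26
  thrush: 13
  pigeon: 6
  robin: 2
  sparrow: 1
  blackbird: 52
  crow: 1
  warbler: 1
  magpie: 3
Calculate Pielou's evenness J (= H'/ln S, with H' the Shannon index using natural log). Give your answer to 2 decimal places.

Total N = 26+13+6+2+1+52+1+1+3 = 105, so the proportions are 0.2476, 0.1238, 0.0571, 0.019, 0.0095, 0.4952, 0.0095, 0.0095, 0.0286 (working shown to 4 dp, full precision carried).
H' = −Σ pᵢ ln pᵢ = −((-0.3456) + (-0.2586) + (-0.1636) + (-0.0754) + (-0.0443) + (-0.3480) + (-0.0443) + (-0.0443) + (-0.1016)) = 1.4258.
With S = 9 species, ln S = 2.1972, so J = 1.4258/2.1972 = 0.6489, i.e. 0.65 to 2 decimal places.

0.65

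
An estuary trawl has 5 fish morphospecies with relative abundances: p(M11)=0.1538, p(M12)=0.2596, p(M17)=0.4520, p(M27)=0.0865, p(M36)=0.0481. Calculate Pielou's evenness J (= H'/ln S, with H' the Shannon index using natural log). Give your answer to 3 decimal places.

H' = −Σ pᵢ ln pᵢ = −((-0.28793) + (-0.35010) + (-0.35892) + (-0.21172) + (-0.14596)) = 1.35463 (working shown to 5 dp, full precision carried).
With S = 5 species, ln S = 1.60944, so J = 1.35463/1.60944 = 0.84168, i.e. 0.842 to 3 decimal places.

0.842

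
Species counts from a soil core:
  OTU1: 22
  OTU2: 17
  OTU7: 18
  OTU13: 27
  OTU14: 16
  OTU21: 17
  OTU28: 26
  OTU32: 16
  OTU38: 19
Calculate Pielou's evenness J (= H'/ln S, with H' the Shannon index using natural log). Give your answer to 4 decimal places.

0.9911

Total N = 22+17+18+27+16+17+26+16+19 = 178, so the proportions are 0.123596, 0.095506, 0.101124, 0.151685, 0.089888, 0.095506, 0.146067, 0.089888, 0.106742 (working shown to 6 dp, full precision carried).
H' = −Σ pᵢ ln pᵢ = −((-0.258406) + (-0.224302) + (-0.231716) + (-0.286071) + (-0.216557) + (-0.224302) + (-0.280988) + (-0.216557) + (-0.238818)) = 2.177715.
With S = 9 species, ln S = 2.197225, so J = 2.177715/2.197225 = 0.991121, i.e. 0.9911 to 4 decimal places.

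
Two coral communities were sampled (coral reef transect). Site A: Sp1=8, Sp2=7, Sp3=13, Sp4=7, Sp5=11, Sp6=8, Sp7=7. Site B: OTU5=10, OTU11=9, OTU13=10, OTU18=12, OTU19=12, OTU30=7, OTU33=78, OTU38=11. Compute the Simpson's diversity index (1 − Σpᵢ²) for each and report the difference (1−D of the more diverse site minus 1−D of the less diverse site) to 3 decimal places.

Site A: N=61, proportions 0.13115, 0.11475, 0.21311, 0.11475, 0.18033, 0.13115, 0.11475, giving 1−D = 0.84816 (working shown to 5 dp, full precision carried).
Site B: N=149, proportions 0.06711, 0.0604, 0.06711, 0.08054, 0.08054, 0.04698, 0.52349, 0.07383, giving 1−D = 0.69267.
Difference = |0.84816 − 0.69267| = 0.15549, i.e. 0.155 to 3 decimal places.

0.155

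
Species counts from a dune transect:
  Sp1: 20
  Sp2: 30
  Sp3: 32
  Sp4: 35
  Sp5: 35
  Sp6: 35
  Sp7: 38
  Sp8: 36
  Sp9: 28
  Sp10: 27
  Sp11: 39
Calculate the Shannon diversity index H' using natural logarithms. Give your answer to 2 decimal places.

2.38

Total N = 20+30+32+35+35+35+38+36+28+27+39 = 355, so the proportions are 0.0563, 0.0845, 0.0901, 0.0986, 0.0986, 0.0986, 0.107, 0.1014, 0.0789, 0.0761, 0.1099 (working shown to 4 dp, full precision carried).
Each pᵢ ln pᵢ term: 0.0563×(-2.8764)=-0.1620, 0.0845×(-2.4709)=-0.2088, 0.0901×(-2.4064)=-0.2169, 0.0986×(-2.3168)=-0.2284, 0.0986×(-2.3168)=-0.2284, 0.0986×(-2.3168)=-0.2284, 0.107×(-2.2345)=-0.2392, 0.1014×(-2.2886)=-0.2321, 0.0789×(-2.5399)=-0.2003, 0.0761×(-2.5763)=-0.1959, 0.1099×(-2.2086)=-0.2426.
Sum = -2.3832, so H' = 2.38.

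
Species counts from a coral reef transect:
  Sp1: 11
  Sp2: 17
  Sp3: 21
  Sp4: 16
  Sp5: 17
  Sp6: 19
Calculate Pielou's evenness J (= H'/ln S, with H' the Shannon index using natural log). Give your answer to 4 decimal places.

Total N = 11+17+21+16+17+19 = 101, so the proportions are 0.108911, 0.168317, 0.207921, 0.158416, 0.168317, 0.188119 (working shown to 6 dp, full precision carried).
H' = −Σ pᵢ ln pᵢ = −((-0.241480) + (-0.299925) + (-0.326560) + (-0.291886) + (-0.299925) + (-0.314287)) = 1.774063.
With S = 6 species, ln S = 1.791759, so J = 1.774063/1.791759 = 0.990123, i.e. 0.9901 to 4 decimal places.

0.9901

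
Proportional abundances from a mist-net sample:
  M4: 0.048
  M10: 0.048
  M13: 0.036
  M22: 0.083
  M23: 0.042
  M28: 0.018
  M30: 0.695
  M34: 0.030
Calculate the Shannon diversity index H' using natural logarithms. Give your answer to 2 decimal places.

Each pᵢ ln pᵢ term (working shown to 4 dp, full precision carried): 0.048×(-3.0366)=-0.1458, 0.048×(-3.0366)=-0.1458, 0.036×(-3.3242)=-0.1197, 0.083×(-2.4889)=-0.2066, 0.042×(-3.1701)=-0.1331, 0.018×(-4.0174)=-0.0723, 0.695×(-0.3638)=-0.2529, 0.03×(-3.5066)=-0.1052.
Sum = -1.1813, so H' = 1.18.

1.18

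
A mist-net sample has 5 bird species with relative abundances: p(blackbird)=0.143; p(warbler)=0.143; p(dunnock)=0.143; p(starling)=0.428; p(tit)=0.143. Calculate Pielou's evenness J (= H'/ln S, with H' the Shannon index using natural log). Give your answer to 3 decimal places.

0.917

H' = −Σ pᵢ ln pᵢ = −((-0.27812) + (-0.27812) + (-0.27812) + (-0.36321) + (-0.27812)) = 1.47570 (working shown to 5 dp, full precision carried).
With S = 5 species, ln S = 1.60944, so J = 1.47570/1.60944 = 0.91691, i.e. 0.917 to 3 decimal places.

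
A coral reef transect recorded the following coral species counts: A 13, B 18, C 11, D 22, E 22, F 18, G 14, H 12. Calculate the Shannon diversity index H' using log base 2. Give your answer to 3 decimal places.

Total N = 13+18+11+22+22+18+14+12 = 130, so the proportions are 0.1, 0.13846, 0.08462, 0.16923, 0.16923, 0.13846, 0.10769, 0.09231 (working shown to 5 dp, full precision carried).
Each pᵢ log₂ pᵢ term: 0.1×(-3.32193)=-0.33219, 0.13846×(-2.85244)=-0.39495, 0.08462×(-3.56294)=-0.30148, 0.16923×(-2.56294)=-0.43373, 0.16923×(-2.56294)=-0.43373, 0.13846×(-2.85244)=-0.39495, 0.10769×(-3.21501)=-0.34623, 0.09231×(-3.43741)=-0.31730.
Sum = -2.95457, so H' = 2.955.

2.955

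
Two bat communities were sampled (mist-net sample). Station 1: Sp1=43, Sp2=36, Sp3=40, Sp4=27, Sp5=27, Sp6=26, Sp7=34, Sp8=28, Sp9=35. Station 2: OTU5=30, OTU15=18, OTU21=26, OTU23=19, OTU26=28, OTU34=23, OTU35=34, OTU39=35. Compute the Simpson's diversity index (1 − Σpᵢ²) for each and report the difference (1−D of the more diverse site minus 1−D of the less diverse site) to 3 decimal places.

Station 1: N=296, proportions 0.14527, 0.12162, 0.13514, 0.09122, 0.09122, 0.08784, 0.11486, 0.09459, 0.11824, giving 1−D = 0.88536 (working shown to 5 dp, full precision carried).
Station 2: N=213, proportions 0.14085, 0.08451, 0.12207, 0.0892, 0.13146, 0.10798, 0.15962, 0.16432, giving 1−D = 0.86874.
Difference = |0.88536 − 0.86874| = 0.01662, i.e. 0.017 to 3 decimal places.

0.017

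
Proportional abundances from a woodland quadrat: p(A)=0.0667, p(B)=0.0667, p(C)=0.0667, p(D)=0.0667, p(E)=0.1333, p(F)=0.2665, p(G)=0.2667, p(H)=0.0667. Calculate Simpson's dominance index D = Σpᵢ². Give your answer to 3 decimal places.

0.182

D = 0.0667² + 0.0667² + 0.0667² + 0.0667² + 0.1333² + 0.2665² + 0.2667² + 0.0667² = 0.00445 + 0.00445 + 0.00445 + 0.00445 + 0.01777 + 0.07102 + 0.07113 + 0.00445 = 0.18216 (working shown to 5 dp, full precision carried).
To 3 decimal places, D = 0.182.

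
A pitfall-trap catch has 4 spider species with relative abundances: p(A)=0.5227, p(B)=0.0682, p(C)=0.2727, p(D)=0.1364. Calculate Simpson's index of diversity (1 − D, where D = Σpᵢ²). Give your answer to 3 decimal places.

D = 0.5227² + 0.0682² + 0.2727² + 0.1364² = 0.27322 + 0.00465 + 0.07437 + 0.01860 = 0.37084 (working shown to 5 dp, full precision carried).
So 1 − D = 0.62916, i.e. 0.629 to 3 decimal places.

0.629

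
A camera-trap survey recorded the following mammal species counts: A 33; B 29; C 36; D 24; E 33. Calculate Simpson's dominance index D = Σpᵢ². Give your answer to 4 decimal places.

Total N = 33+29+36+24+33 = 155, so the proportions are 0.212903, 0.187097, 0.232258, 0.154839, 0.212903 (working shown to 6 dp, full precision carried).
D = 0.212903² + 0.187097² + 0.232258² + 0.154839² + 0.212903² = 0.045328 + 0.035005 + 0.053944 + 0.023975 + 0.045328 = 0.203580.
To 4 decimal places, D = 0.2036.

0.2036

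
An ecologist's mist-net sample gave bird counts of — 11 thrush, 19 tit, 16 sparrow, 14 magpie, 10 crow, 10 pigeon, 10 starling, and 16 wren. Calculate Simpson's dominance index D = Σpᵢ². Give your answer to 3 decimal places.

Total N = 11+19+16+14+10+10+10+16 = 106, so the proportions are 0.10377, 0.17925, 0.15094, 0.13208, 0.09434, 0.09434, 0.09434, 0.15094 (working shown to 5 dp, full precision carried).
D = 0.10377² + 0.17925² + 0.15094² + 0.13208² + 0.09434² + 0.09434² + 0.09434² + 0.15094² = 0.01077 + 0.03213 + 0.02278 + 0.01744 + 0.00890 + 0.00890 + 0.00890 + 0.02278 = 0.13261.
To 3 decimal places, D = 0.133.

0.133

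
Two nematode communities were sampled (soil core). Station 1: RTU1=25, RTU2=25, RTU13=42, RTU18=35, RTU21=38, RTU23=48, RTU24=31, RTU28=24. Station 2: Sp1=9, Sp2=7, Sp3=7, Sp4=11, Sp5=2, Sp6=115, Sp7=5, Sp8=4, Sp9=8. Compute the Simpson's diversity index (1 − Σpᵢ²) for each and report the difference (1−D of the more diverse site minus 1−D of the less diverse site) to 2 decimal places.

Station 1: N=268, proportions 0.0933, 0.0933, 0.1567, 0.1306, 0.1418, 0.1791, 0.1157, 0.0896, giving 1−D = 0.8674 (working shown to 4 dp, full precision carried).
Station 2: N=168, proportions 0.0536, 0.0417, 0.0417, 0.0655, 0.0119, 0.6845, 0.0298, 0.0238, 0.0476, giving 1−D = 0.5169.
Difference = |0.8674 − 0.5169| = 0.3505, i.e. 0.35 to 2 decimal places.

0.35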